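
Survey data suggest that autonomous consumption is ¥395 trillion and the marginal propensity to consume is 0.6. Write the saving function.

S = Y − C = Y − (395 + 0.6Y) = -395 + (1 − 0.6)Y

S = -395 + 0.4Y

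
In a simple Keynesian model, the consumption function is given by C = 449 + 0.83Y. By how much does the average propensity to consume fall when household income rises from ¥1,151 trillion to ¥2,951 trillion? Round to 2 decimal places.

ΔAPC = 0.24

At Y = 1151: C = 449 + 0.83(1151) = 1404.33, APC = 1404.33/1151 = 1.220
At Y = 2951: C = 2898.33, APC = 2898.33/2951 = 0.982
Fall in APC = 1.220 − 0.982 = 0.238 ≈ 0.24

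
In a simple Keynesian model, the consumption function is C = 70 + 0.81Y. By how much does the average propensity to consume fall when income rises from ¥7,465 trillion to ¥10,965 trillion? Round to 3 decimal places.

ΔAPC = 0.003

At Y = 7465: C = 70 + 0.81(7465) = 6116.65, APC = 6116.65/7465 = 0.8194
At Y = 10965: C = 8951.65, APC = 8951.65/10965 = 0.8164
Fall in APC = 0.8194 − 0.8164 = 0.003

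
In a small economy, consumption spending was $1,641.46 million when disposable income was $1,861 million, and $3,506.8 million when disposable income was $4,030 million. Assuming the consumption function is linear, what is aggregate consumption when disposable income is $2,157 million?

MPC = (3506.8 − 1641.46)/(4030 − 1861) = 1865.34/2169 = 0.86
a = 1641.46 − 0.86(1861) = 1641.46 − 1600.46 = 41
C = 41 + 0.86(2157) = 41 + 1855.02 = 1896.02

C = 1896.02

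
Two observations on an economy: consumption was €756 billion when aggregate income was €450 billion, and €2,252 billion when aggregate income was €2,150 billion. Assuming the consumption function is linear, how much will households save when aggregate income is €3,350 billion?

MPC = (2252 − 756)/(2150 − 450) = 1496/1700 = 0.88
a = 756 − 0.88(450) = 756 − 396 = 360
C = 360 + 0.88(3350) = 3308
S = 3350 − 3308 = 42

S = 42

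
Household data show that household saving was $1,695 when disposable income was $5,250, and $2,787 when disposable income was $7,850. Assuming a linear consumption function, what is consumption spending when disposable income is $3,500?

MPS = ΔS/ΔY = (2787 − 1695)/(7850 − 5250) = 1092/2600 = 0.42
MPC = 1 − MPS = 0.58
Autonomous saving = 1695 − 0.42(5250) = -510, so a = 510
C = 510 + 0.58(3500) = 510 + 2030 = 2540

C = 2540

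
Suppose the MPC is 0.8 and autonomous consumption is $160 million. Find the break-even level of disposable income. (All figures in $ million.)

Y = 800

At break-even, C = Y: 160 + 0.8Y = Y
0.2Y = 160, so Y = 160/0.2 = 800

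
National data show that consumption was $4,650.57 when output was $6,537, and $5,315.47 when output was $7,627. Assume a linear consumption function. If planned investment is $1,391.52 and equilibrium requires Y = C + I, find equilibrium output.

Y = 5268

MPC = (5315.47 − 4650.57)/(7627 − 6537) = 664.9/1090 = 0.61
a = 4650.57 − 0.61(6537) = 663
Equilibrium: Y = 663 + 0.61Y + 1391.52
0.39Y = 2054.52, so Y = 2054.52/0.39 = 5268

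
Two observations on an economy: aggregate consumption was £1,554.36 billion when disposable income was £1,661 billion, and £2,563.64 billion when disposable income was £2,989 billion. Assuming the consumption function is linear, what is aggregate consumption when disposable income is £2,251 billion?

MPC = (2563.64 − 1554.36)/(2989 − 1661) = 1009.28/1328 = 0.76
a = 1554.36 − 0.76(1661) = 1554.36 − 1262.36 = 292
C = 292 + 0.76(2251) = 292 + 1710.76 = 2002.76

C = 2002.76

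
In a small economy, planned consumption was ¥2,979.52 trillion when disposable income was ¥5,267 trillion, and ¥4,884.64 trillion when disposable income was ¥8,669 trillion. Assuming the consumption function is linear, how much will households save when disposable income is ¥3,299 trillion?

MPC = (4884.64 − 2979.52)/(8669 − 5267) = 1905.12/3402 = 0.56
a = 2979.52 − 0.56(5267) = 2979.52 − 2949.52 = 30
C = 30 + 0.56(3299) = 1877.44
S = 3299 − 1877.44 = 1421.56

S = 1421.56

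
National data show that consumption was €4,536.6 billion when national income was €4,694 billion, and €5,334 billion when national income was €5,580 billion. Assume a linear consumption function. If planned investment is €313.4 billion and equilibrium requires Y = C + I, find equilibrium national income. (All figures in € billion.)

Y = 6254

MPC = (5334 − 4536.6)/(5580 − 4694) = 797.4/886 = 0.9
a = 4536.6 − 0.9(4694) = 312
Equilibrium: Y = 312 + 0.9Y + 313.4
0.1Y = 625.4, so Y = 625.4/0.1 = 6254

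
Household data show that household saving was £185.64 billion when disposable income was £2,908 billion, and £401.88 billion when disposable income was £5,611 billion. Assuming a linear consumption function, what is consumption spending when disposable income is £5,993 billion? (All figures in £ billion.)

MPS = ΔS/ΔY = (401.88 − 185.64)/(5611 − 2908) = 216.24/2703 = 0.08
MPC = 1 − MPS = 0.92
Autonomous saving = 185.64 − 0.08(2908) = -47, so a = 47
C = 47 + 0.92(5993) = 47 + 5513.56 = 5560.56

C = 5560.56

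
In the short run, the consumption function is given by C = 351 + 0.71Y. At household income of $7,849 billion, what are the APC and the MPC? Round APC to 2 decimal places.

APC = 0.75; MPC = 0.71

MPC = 0.71 (the slope of the consumption function)
C = 351 + 0.71(7849) = 5923.79, so APC = 5923.79/7849 = 0.75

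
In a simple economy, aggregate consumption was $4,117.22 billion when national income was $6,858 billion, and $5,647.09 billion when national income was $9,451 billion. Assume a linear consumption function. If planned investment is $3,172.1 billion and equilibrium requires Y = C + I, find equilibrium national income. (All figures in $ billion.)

MPC = (5647.09 − 4117.22)/(9451 − 6858) = 1529.87/2593 = 0.59
a = 4117.22 − 0.59(6858) = 71
Equilibrium: Y = 71 + 0.59Y + 3172.1
0.41Y = 3243.1, so Y = 3243.1/0.41 = 7910

Y = 7910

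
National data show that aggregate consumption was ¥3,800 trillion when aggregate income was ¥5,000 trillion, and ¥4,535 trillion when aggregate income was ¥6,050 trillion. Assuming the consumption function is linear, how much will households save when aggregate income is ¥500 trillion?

S = -150

MPC = (4535 − 3800)/(6050 − 5000) = 735/1050 = 0.7
a = 3800 − 0.7(5000) = 3800 − 3500 = 300
C = 300 + 0.7(500) = 650
S = 500 − 650 = -150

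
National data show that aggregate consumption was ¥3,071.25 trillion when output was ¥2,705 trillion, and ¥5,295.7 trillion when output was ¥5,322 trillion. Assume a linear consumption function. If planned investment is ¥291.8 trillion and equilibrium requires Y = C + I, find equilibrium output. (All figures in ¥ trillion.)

MPC = (5295.7 − 3071.25)/(5322 − 2705) = 2224.45/2617 = 0.85
a = 3071.25 − 0.85(2705) = 772
Equilibrium: Y = 772 + 0.85Y + 291.8
0.15Y = 1063.8, so Y = 1063.8/0.15 = 7092

Y = 7092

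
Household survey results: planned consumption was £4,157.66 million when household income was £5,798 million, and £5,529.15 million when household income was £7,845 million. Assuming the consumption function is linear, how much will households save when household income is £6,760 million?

S = 1957.8

MPC = (5529.15 − 4157.66)/(7845 − 5798) = 1371.49/2047 = 0.67
a = 4157.66 − 0.67(5798) = 4157.66 − 3884.66 = 273
C = 273 + 0.67(6760) = 4802.2
S = 6760 − 4802.2 = 1957.8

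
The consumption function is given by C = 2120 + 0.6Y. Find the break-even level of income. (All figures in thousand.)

Y = 5300

At break-even, C = Y: 2120 + 0.6Y = Y
0.4Y = 2120, so Y = 2120/0.4 = 5300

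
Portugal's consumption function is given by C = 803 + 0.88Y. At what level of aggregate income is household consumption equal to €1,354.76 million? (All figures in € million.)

803 + 0.88Y = 1354.76
0.88Y = 551.76, so Y = 551.76/0.88 = 627

Y = 627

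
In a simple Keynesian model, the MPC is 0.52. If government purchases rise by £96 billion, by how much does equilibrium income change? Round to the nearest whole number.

ΔY ≈ 200

The multiplier is 1/(1 − MPC) = 1/0.48.
ΔY = 96/0.48 = 200.00 ≈ 200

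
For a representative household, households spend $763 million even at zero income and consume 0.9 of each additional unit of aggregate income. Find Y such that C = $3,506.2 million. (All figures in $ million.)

763 + 0.9Y = 3506.2
0.9Y = 2743.2, so Y = 2743.2/0.9 = 3048

Y = 3048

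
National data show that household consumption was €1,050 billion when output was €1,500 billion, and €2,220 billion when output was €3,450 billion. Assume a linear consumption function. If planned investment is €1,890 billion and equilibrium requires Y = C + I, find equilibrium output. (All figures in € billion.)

MPC = (2220 − 1050)/(3450 − 1500) = 1170/1950 = 0.6
a = 1050 − 0.6(1500) = 150
Equilibrium: Y = 150 + 0.6Y + 1890
0.4Y = 2040, so Y = 2040/0.4 = 5100

Y = 5100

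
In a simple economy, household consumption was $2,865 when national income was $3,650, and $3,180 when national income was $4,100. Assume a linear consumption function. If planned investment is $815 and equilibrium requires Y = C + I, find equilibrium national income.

Y = 3750

MPC = (3180 − 2865)/(4100 − 3650) = 315/450 = 0.7
a = 2865 − 0.7(3650) = 310
Equilibrium: Y = 310 + 0.7Y + 815
0.3Y = 1125, so Y = 1125/0.3 = 3750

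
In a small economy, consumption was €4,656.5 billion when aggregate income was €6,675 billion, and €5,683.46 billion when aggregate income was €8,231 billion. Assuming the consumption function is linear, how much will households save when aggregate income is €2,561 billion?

S = 619.74

MPC = (5683.46 − 4656.5)/(8231 − 6675) = 1026.96/1556 = 0.66
a = 4656.5 − 0.66(6675) = 4656.5 − 4405.5 = 251
C = 251 + 0.66(2561) = 1941.26
S = 2561 − 1941.26 = 619.74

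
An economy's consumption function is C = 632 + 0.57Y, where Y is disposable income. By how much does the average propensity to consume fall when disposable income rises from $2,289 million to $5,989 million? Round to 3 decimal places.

ΔAPC = 0.171

At Y = 2289: C = 632 + 0.57(2289) = 1936.73, APC = 1936.73/2289 = 0.8461
At Y = 5989: C = 4045.73, APC = 4045.73/5989 = 0.6755
Fall in APC = 0.8461 − 0.6755 = 0.1706 ≈ 0.171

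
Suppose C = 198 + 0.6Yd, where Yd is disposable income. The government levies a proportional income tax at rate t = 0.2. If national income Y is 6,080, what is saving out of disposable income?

Yd = (1 − 0.2)(6080) = 0.8(6080) = 4864
C = 198 + 0.6(4864) = 198 + 2918.4 = 3116.4
S = Yd − C = 4864 − 3116.4 = 1747.6

S = 1747.6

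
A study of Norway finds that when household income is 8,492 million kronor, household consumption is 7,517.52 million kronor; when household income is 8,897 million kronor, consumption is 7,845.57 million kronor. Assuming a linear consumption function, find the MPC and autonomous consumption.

MPC = 0.81; a = 639

MPC = ΔC/ΔY = (7845.57 − 7517.52)/(8897 − 8492) = 328.05/405 = 0.81
a = C − MPC·Y = 7517.52 − 0.81(8492) = 7517.52 − 6878.52 = 639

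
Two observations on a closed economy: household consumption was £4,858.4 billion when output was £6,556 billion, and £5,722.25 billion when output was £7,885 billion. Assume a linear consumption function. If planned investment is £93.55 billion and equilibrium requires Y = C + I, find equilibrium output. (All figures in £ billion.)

MPC = (5722.25 − 4858.4)/(7885 − 6556) = 863.85/1329 = 0.65
a = 4858.4 − 0.65(6556) = 597
Equilibrium: Y = 597 + 0.65Y + 93.55
0.35Y = 690.55, so Y = 690.55/0.35 = 1973

Y = 1973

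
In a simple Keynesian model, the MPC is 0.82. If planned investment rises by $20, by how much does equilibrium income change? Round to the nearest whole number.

The multiplier is 1/(1 − MPC) = 1/0.18.
ΔY = 20/0.18 = 111.11 ≈ 111

ΔY ≈ 111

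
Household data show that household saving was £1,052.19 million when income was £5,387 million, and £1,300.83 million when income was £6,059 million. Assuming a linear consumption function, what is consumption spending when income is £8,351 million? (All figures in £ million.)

MPS = ΔS/ΔY = (1300.83 − 1052.19)/(6059 − 5387) = 248.64/672 = 0.37
MPC = 1 − MPS = 0.63
Autonomous saving = 1052.19 − 0.37(5387) = -941, so a = 941
C = 941 + 0.63(8351) = 941 + 5261.13 = 6202.13

C = 6202.13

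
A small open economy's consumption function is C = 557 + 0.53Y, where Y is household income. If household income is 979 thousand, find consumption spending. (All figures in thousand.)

C = 557 + 0.53(979) = 557 + 518.87 = 1075.87

C = 1075.87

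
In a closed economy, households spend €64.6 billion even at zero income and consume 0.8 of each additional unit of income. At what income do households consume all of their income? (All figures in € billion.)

At break-even, C = Y: 64.6 + 0.8Y = Y
0.2Y = 64.6, so Y = 64.6/0.2 = 323

Y = 323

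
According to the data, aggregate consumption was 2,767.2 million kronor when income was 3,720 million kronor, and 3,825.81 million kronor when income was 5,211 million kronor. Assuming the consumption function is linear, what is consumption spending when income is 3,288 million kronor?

C = 2460.48

MPC = (3825.81 − 2767.2)/(5211 − 3720) = 1058.61/1491 = 0.71
a = 2767.2 − 0.71(3720) = 2767.2 − 2641.2 = 126
C = 126 + 0.71(3288) = 126 + 2334.48 = 2460.48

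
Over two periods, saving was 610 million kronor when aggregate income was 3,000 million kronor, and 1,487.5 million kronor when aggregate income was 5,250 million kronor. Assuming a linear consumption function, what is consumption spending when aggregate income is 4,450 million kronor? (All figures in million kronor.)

MPS = ΔS/ΔY = (1487.5 − 610)/(5250 − 3000) = 877.5/2250 = 0.39
MPC = 1 − MPS = 0.61
Autonomous saving = 610 − 0.39(3000) = -560, so a = 560
C = 560 + 0.61(4450) = 560 + 2714.5 = 3274.5

C = 3274.5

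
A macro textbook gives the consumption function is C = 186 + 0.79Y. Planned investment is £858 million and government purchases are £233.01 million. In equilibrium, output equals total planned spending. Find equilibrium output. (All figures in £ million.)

Y = C + I + G = 186 + 0.79Y + 858 + 233.01
Y − 0.79Y = 1277.01
0.21Y = 1277.01, so Y = 1277.01/0.21 = 6081

Y = 6081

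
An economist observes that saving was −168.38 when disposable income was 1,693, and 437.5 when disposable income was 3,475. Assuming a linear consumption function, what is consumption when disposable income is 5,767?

C = 4550.22

MPS = ΔS/ΔY = (437.5 − (-168.38))/(3475 − 1693) = 605.88/1782 = 0.34
MPC = 1 − MPS = 0.66
Autonomous saving = -168.38 − 0.34(1693) = -744, so a = 744
C = 744 + 0.66(5767) = 744 + 3806.22 = 4550.22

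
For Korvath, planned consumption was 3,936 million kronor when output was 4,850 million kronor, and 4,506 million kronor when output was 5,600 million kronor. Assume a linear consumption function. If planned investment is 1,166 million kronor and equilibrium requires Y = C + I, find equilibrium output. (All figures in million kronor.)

MPC = (4506 − 3936)/(5600 − 4850) = 570/750 = 0.76
a = 3936 − 0.76(4850) = 250
Equilibrium: Y = 250 + 0.76Y + 1166
0.24Y = 1416, so Y = 1416/0.24 = 5900

Y = 5900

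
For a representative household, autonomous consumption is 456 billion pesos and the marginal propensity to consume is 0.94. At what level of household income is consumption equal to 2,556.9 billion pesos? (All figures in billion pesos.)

456 + 0.94Y = 2556.9
0.94Y = 2100.9, so Y = 2100.9/0.94 = 2235

Y = 2235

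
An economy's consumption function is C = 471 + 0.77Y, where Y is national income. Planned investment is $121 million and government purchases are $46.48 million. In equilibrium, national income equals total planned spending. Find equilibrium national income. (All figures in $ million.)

Y = 2776

Y = C + I + G = 471 + 0.77Y + 121 + 46.48
Y − 0.77Y = 638.48
0.23Y = 638.48, so Y = 638.48/0.23 = 2776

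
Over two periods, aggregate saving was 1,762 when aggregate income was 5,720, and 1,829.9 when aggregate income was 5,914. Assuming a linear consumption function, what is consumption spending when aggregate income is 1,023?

MPS = ΔS/ΔY = (1829.9 − 1762)/(5914 − 5720) = 67.9/194 = 0.35
MPC = 1 − MPS = 0.65
Autonomous saving = 1762 − 0.35(5720) = -240, so a = 240
C = 240 + 0.65(1023) = 240 + 664.95 = 904.95

C = 904.95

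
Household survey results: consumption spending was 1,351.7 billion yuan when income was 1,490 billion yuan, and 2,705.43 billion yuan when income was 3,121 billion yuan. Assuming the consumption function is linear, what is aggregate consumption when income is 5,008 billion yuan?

MPC = (2705.43 − 1351.7)/(3121 − 1490) = 1353.73/1631 = 0.83
a = 1351.7 − 0.83(1490) = 1351.7 − 1236.7 = 115
C = 115 + 0.83(5008) = 115 + 4156.64 = 4271.64

C = 4271.64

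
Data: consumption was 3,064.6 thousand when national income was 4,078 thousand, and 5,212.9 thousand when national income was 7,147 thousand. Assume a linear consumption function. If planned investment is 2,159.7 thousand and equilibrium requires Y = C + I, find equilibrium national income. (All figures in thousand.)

MPC = (5212.9 − 3064.6)/(7147 − 4078) = 2148.3/3069 = 0.7
a = 3064.6 − 0.7(4078) = 210
Equilibrium: Y = 210 + 0.7Y + 2159.7
0.3Y = 2369.7, so Y = 2369.7/0.3 = 7899

Y = 7899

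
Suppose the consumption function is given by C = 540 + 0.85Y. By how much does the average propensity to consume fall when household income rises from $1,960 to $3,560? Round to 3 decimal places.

ΔAPC = 0.124

At Y = 1960: C = 540 + 0.85(1960) = 2206, APC = 2206/1960 = 1.1255
At Y = 3560: C = 3566, APC = 3566/3560 = 1.0017
Fall in APC = 1.1255 − 1.0017 = 0.1238 ≈ 0.124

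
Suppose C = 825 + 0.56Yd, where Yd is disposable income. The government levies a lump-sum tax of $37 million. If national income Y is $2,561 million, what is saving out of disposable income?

Yd = Y − T = 2561 − 37 = 2524
C = 825 + 0.56(2524) = 825 + 1413.44 = 2238.44
S = Yd − C = 2524 − 2238.44 = 285.56

S = 285.56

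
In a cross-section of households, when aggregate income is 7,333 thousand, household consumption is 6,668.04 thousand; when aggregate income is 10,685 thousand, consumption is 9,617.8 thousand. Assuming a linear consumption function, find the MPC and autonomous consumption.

MPC = ΔC/ΔY = (9617.8 − 6668.04)/(10685 − 7333) = 2949.76/3352 = 0.88
a = C − MPC·Y = 6668.04 − 0.88(7333) = 6668.04 − 6453.04 = 215

MPC = 0.88; a = 215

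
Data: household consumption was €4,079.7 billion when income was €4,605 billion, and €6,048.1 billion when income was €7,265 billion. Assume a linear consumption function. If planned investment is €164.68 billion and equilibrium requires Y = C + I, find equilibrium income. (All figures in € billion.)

Y = 3218

MPC = (6048.1 − 4079.7)/(7265 − 4605) = 1968.4/2660 = 0.74
a = 4079.7 − 0.74(4605) = 672
Equilibrium: Y = 672 + 0.74Y + 164.68
0.26Y = 836.68, so Y = 836.68/0.26 = 3218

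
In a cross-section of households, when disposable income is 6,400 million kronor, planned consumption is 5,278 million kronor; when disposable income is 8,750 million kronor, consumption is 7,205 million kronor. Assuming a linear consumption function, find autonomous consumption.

a = 30

MPC = ΔC/ΔY = (7205 − 5278)/(8750 − 6400) = 1927/2350 = 0.82
a = C − MPC·Y = 5278 − 0.82(6400) = 5278 − 5248 = 30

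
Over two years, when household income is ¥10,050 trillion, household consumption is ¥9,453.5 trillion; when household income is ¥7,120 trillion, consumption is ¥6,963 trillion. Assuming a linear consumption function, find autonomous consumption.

a = 911

MPC = ΔC/ΔY = (9453.5 − 6963)/(10050 − 7120) = 2490.5/2930 = 0.85
a = C − MPC·Y = 6963 − 0.85(7120) = 6963 − 6052 = 911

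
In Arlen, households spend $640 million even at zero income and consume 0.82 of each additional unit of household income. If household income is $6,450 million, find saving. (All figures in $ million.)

S = 521

C = 640 + 0.82(6450) = 640 + 5289 = 5929
S = Y − C = 6450 − 5929 = 521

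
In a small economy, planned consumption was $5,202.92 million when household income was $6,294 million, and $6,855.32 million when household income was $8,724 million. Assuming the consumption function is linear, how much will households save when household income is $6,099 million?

MPC = (6855.32 − 5202.92)/(8724 − 6294) = 1652.4/2430 = 0.68
a = 5202.92 − 0.68(6294) = 5202.92 − 4279.92 = 923
C = 923 + 0.68(6099) = 5070.32
S = 6099 − 5070.32 = 1028.68

S = 1028.68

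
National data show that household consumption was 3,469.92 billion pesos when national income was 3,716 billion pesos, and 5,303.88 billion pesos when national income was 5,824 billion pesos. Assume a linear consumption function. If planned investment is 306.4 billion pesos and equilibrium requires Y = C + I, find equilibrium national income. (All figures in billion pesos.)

MPC = (5303.88 − 3469.92)/(5824 − 3716) = 1833.96/2108 = 0.87
a = 3469.92 − 0.87(3716) = 237
Equilibrium: Y = 237 + 0.87Y + 306.4
0.13Y = 543.4, so Y = 543.4/0.13 = 4180

Y = 4180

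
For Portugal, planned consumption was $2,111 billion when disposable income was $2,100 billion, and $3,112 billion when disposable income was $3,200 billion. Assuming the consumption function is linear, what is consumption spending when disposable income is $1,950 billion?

C = 1974.5

MPC = (3112 − 2111)/(3200 − 2100) = 1001/1100 = 0.91
a = 2111 − 0.91(2100) = 2111 − 1911 = 200
C = 200 + 0.91(1950) = 200 + 1774.5 = 1974.5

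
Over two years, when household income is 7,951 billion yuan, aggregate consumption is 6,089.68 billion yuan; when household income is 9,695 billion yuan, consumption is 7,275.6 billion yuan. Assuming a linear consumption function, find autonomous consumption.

MPC = ΔC/ΔY = (7275.6 − 6089.68)/(9695 − 7951) = 1185.92/1744 = 0.68
a = C − MPC·Y = 6089.68 − 0.68(7951) = 6089.68 − 5406.68 = 683

a = 683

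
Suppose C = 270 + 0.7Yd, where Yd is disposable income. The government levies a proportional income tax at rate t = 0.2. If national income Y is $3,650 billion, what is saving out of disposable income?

S = 606

Yd = (1 − 0.2)(3650) = 0.8(3650) = 2920
C = 270 + 0.7(2920) = 270 + 2044 = 2314
S = Yd − C = 2920 − 2314 = 606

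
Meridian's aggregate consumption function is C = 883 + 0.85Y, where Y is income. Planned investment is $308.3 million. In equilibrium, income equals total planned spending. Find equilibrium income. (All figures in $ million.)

Y = C + I = 883 + 0.85Y + 308.3
Y − 0.85Y = 1191.3
0.15Y = 1191.3, so Y = 1191.3/0.15 = 7942

Y = 7942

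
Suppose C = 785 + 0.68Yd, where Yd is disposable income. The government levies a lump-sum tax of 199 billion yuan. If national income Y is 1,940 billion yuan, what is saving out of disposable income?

S = -227.88

Yd = Y − T = 1940 − 199 = 1741
C = 785 + 0.68(1741) = 785 + 1183.88 = 1968.88
S = Yd − C = 1741 − 1968.88 = -227.88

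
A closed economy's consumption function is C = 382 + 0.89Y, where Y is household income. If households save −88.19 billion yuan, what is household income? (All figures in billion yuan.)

S = Y − C = -382 + 0.11Y
-382 + 0.11Y = -88.19, so 0.11Y = 293.81 and Y = 2671

Y = 2671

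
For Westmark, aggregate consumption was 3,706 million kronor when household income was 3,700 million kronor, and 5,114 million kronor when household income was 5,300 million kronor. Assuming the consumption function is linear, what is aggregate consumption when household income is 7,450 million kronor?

MPC = (5114 − 3706)/(5300 − 3700) = 1408/1600 = 0.88
a = 3706 − 0.88(3700) = 3706 − 3256 = 450
C = 450 + 0.88(7450) = 450 + 6556 = 7006

C = 7006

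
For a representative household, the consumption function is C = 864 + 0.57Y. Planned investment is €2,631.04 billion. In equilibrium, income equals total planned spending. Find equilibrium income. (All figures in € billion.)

Y = 8128

Y = C + I = 864 + 0.57Y + 2631.04
Y − 0.57Y = 3495.04
0.43Y = 3495.04, so Y = 3495.04/0.43 = 8128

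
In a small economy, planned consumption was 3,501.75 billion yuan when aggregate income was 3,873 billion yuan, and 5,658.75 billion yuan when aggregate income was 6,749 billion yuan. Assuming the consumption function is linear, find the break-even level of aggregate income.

MPC = (5658.75 − 3501.75)/(6749 − 3873) = 2157/2876 = 0.75
a = 3501.75 − 0.75(3873) = 3501.75 − 2904.75 = 597
Break-even: Y = a/(1−MPC) = 597/0.25 = 2388

Y = 2388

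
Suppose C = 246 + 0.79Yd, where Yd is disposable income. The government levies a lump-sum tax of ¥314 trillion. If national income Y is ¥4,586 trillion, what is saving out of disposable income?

S = 651.12

Yd = Y − T = 4586 − 314 = 4272
C = 246 + 0.79(4272) = 246 + 3374.88 = 3620.88
S = Yd − C = 4272 − 3620.88 = 651.12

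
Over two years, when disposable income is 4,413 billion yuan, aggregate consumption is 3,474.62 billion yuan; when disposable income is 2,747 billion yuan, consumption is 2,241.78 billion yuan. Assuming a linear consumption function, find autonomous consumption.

a = 209

MPC = ΔC/ΔY = (3474.62 − 2241.78)/(4413 − 2747) = 1232.84/1666 = 0.74
a = C − MPC·Y = 2241.78 − 0.74(2747) = 2241.78 − 2032.78 = 209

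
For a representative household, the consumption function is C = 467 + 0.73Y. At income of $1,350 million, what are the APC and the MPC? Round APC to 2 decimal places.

APC = 1.08; MPC = 0.73

MPC = 0.73 (the slope of the consumption function)
C = 467 + 0.73(1350) = 1452.5, so APC = 1452.5/1350 = 1.08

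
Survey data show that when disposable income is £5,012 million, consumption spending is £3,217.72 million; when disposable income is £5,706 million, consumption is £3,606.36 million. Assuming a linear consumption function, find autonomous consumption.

MPC = ΔC/ΔY = (3606.36 − 3217.72)/(5706 − 5012) = 388.64/694 = 0.56
a = C − MPC·Y = 3217.72 − 0.56(5012) = 3217.72 − 2806.72 = 411

a = 411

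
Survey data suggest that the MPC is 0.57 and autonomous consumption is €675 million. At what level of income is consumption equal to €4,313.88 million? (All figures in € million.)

675 + 0.57Y = 4313.88
0.57Y = 3638.88, so Y = 3638.88/0.57 = 6384

Y = 6384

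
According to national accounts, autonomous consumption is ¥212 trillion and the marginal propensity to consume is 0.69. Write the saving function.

S = -212 + 0.31Y

S = Y − C = Y − (212 + 0.69Y) = -212 + (1 − 0.69)Y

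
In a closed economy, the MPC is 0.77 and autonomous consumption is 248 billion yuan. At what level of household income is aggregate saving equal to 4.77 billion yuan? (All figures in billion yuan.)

Y = 1099

S = Y − C = -248 + 0.23Y
-248 + 0.23Y = 4.77, so 0.23Y = 252.77 and Y = 1099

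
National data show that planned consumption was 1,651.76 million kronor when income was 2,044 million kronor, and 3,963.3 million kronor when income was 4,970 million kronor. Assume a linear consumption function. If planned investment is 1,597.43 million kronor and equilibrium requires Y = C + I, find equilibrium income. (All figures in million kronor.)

Y = 7783

MPC = (3963.3 − 1651.76)/(4970 − 2044) = 2311.54/2926 = 0.79
a = 1651.76 − 0.79(2044) = 37
Equilibrium: Y = 37 + 0.79Y + 1597.43
0.21Y = 1634.43, so Y = 1634.43/0.21 = 7783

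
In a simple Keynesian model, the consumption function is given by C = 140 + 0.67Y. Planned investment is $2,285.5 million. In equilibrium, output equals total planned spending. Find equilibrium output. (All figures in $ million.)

Y = 7350

Y = C + I = 140 + 0.67Y + 2285.5
Y − 0.67Y = 2425.5
0.33Y = 2425.5, so Y = 2425.5/0.33 = 7350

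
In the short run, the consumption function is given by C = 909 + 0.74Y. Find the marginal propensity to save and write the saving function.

MPS = 0.26; S = -909 + 0.26Y

MPS = 1 − MPC = 1 − 0.74 = 0.26
S = Y − C = -909 + 0.26Y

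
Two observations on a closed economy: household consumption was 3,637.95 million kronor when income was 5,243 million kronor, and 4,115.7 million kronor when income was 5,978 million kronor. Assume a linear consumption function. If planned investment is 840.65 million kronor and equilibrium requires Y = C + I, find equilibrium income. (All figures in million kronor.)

Y = 3059

MPC = (4115.7 − 3637.95)/(5978 − 5243) = 477.75/735 = 0.65
a = 3637.95 − 0.65(5243) = 230
Equilibrium: Y = 230 + 0.65Y + 840.65
0.35Y = 1070.65, so Y = 1070.65/0.35 = 3059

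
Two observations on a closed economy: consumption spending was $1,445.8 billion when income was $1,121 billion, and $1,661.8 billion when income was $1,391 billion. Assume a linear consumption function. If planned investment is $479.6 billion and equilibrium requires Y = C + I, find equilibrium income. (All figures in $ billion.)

Y = 5143

MPC = (1661.8 − 1445.8)/(1391 − 1121) = 216/270 = 0.8
a = 1445.8 − 0.8(1121) = 549
Equilibrium: Y = 549 + 0.8Y + 479.6
0.2Y = 1028.6, so Y = 1028.6/0.2 = 5143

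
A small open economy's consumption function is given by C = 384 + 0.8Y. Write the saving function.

S = Y − C = Y − (384 + 0.8Y) = -384 + (1 − 0.8)Y

S = -384 + 0.2Y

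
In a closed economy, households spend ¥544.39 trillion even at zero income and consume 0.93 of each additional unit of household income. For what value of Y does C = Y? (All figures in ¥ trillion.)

At break-even, C = Y: 544.39 + 0.93Y = Y
0.07Y = 544.39, so Y = 544.39/0.07 = 7777

Y = 7777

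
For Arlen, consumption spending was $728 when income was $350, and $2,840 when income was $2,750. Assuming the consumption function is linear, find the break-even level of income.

MPC = (2840 − 728)/(2750 − 350) = 2112/2400 = 0.88
a = 728 − 0.88(350) = 728 − 308 = 420
Break-even: Y = a/(1−MPC) = 420/0.12 = 3500

Y = 3500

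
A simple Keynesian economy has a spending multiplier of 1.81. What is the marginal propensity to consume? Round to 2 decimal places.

MPC = 0.45

k = 1/(1 − MPC), so 1 − MPC = 1/k = 1/1.81 = 0.5525
MPC = 1 − 0.5525 = 0.45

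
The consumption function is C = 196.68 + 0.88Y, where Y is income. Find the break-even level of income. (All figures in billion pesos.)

Y = 1639

At break-even, C = Y: 196.68 + 0.88Y = Y
0.12Y = 196.68, so Y = 196.68/0.12 = 1639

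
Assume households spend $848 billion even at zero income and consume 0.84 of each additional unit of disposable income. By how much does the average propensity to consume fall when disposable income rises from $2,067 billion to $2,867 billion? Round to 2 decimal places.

At Y = 2067: C = 848 + 0.84(2067) = 2584.28, APC = 2584.28/2067 = 1.250
At Y = 2867: C = 3256.28, APC = 3256.28/2867 = 1.136
Fall in APC = 1.250 − 1.136 = 0.114 ≈ 0.11

ΔAPC = 0.11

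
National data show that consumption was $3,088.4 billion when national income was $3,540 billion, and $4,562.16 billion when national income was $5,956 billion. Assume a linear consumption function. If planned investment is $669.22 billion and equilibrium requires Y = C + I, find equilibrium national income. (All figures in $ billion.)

MPC = (4562.16 − 3088.4)/(5956 − 3540) = 1473.76/2416 = 0.61
a = 3088.4 − 0.61(3540) = 929
Equilibrium: Y = 929 + 0.61Y + 669.22
0.39Y = 1598.22, so Y = 1598.22/0.39 = 4098

Y = 4098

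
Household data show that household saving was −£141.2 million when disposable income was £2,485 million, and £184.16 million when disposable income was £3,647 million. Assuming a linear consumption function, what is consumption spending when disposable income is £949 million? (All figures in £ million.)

MPS = ΔS/ΔY = (184.16 − (-141.2))/(3647 − 2485) = 325.36/1162 = 0.28
MPC = 1 − MPS = 0.72
Autonomous saving = -141.2 − 0.28(2485) = -837, so a = 837
C = 837 + 0.72(949) = 837 + 683.28 = 1520.28

C = 1520.28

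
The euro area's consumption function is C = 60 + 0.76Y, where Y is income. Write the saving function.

S = Y − C = Y − (60 + 0.76Y) = -60 + (1 − 0.76)Y

S = -60 + 0.24Y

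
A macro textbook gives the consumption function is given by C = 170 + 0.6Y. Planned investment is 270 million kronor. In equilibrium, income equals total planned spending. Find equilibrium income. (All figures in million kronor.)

Y = C + I = 170 + 0.6Y + 270
Y − 0.6Y = 440
0.4Y = 440, so Y = 440/0.4 = 1100

Y = 1100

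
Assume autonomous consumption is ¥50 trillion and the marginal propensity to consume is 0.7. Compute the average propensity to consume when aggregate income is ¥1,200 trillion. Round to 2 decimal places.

C = 50 + 0.7(1200) = 890
APC = C/Y = 890/1200 = 0.74

APC = 0.74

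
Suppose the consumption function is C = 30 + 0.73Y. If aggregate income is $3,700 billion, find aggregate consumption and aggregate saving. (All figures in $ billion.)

C = 2731; S = 969

C = 30 + 0.73(3700) = 30 + 2701 = 2731
S = Y − C = 3700 − 2731 = 969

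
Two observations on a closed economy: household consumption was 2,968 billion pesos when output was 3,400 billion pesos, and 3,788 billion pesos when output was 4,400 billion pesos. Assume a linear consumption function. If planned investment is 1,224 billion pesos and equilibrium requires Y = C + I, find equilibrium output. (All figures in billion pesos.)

Y = 7800

MPC = (3788 − 2968)/(4400 − 3400) = 820/1000 = 0.82
a = 2968 − 0.82(3400) = 180
Equilibrium: Y = 180 + 0.82Y + 1224
0.18Y = 1404, so Y = 1404/0.18 = 7800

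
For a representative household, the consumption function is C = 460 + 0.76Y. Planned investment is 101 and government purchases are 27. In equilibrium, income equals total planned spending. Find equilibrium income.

Y = C + I + G = 460 + 0.76Y + 101 + 27
Y − 0.76Y = 588
0.24Y = 588, so Y = 588/0.24 = 2450

Y = 2450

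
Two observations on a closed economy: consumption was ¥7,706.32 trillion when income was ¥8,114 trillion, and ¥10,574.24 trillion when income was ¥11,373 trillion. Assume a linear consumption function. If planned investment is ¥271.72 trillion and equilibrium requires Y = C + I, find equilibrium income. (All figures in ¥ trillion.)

Y = 6981

MPC = (10574.24 − 7706.32)/(11373 − 8114) = 2867.92/3259 = 0.88
a = 7706.32 − 0.88(8114) = 566
Equilibrium: Y = 566 + 0.88Y + 271.72
0.12Y = 837.72, so Y = 837.72/0.12 = 6981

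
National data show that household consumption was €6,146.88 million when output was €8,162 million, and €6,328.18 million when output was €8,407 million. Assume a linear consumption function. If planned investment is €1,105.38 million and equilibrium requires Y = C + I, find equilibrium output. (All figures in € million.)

MPC = (6328.18 − 6146.88)/(8407 − 8162) = 181.3/245 = 0.74
a = 6146.88 − 0.74(8162) = 107
Equilibrium: Y = 107 + 0.74Y + 1105.38
0.26Y = 1212.38, so Y = 1212.38/0.26 = 4663

Y = 4663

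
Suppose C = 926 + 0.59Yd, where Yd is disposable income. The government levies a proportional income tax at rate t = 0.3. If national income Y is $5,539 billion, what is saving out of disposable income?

Yd = (1 − 0.3)(5539) = 0.7(5539) = 3877.3
C = 926 + 0.59(3877.3) = 926 + 2287.607 = 3213.607
S = Yd − C = 3877.3 − 3213.607 = 663.693

S = 663.693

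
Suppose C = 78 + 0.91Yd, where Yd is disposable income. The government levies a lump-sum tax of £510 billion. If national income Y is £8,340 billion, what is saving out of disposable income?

S = 626.7

Yd = Y − T = 8340 − 510 = 7830
C = 78 + 0.91(7830) = 78 + 7125.3 = 7203.3
S = Yd − C = 7830 − 7203.3 = 626.7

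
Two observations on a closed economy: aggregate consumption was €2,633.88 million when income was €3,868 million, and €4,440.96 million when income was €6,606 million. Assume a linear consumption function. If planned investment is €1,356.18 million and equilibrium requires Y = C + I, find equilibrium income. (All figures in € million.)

Y = 4227

MPC = (4440.96 − 2633.88)/(6606 − 3868) = 1807.08/2738 = 0.66
a = 2633.88 − 0.66(3868) = 81
Equilibrium: Y = 81 + 0.66Y + 1356.18
0.34Y = 1437.18, so Y = 1437.18/0.34 = 4227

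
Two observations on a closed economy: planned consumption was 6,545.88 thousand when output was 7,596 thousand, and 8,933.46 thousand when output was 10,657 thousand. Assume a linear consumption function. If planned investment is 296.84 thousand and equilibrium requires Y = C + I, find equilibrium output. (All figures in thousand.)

MPC = (8933.46 − 6545.88)/(10657 − 7596) = 2387.58/3061 = 0.78
a = 6545.88 − 0.78(7596) = 621
Equilibrium: Y = 621 + 0.78Y + 296.84
0.22Y = 917.84, so Y = 917.84/0.22 = 4172

Y = 4172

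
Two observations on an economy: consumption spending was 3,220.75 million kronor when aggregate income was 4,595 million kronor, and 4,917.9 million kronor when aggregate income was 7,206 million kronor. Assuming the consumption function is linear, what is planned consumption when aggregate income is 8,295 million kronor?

MPC = (4917.9 − 3220.75)/(7206 − 4595) = 1697.15/2611 = 0.65
a = 3220.75 − 0.65(4595) = 3220.75 − 2986.75 = 234
C = 234 + 0.65(8295) = 234 + 5391.75 = 5625.75

C = 5625.75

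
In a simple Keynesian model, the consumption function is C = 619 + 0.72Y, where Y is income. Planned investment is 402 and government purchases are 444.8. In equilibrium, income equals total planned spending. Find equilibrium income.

Y = C + I + G = 619 + 0.72Y + 402 + 444.8
Y − 0.72Y = 1465.8
0.28Y = 1465.8, so Y = 1465.8/0.28 = 5235

Y = 5235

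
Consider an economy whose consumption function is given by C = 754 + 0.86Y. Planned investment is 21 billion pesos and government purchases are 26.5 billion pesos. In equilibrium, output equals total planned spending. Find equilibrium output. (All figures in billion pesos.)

Y = 5725

Y = C + I + G = 754 + 0.86Y + 21 + 26.5
Y − 0.86Y = 801.5
0.14Y = 801.5, so Y = 801.5/0.14 = 5725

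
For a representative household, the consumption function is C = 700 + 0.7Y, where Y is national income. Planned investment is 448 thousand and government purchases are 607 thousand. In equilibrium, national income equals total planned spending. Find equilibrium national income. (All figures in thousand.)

Y = C + I + G = 700 + 0.7Y + 448 + 607
Y − 0.7Y = 1755
0.3Y = 1755, so Y = 1755/0.3 = 5850

Y = 5850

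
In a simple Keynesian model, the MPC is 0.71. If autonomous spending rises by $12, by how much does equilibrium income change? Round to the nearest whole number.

The multiplier is 1/(1 − MPC) = 1/0.29.
ΔY = 12/0.29 = 41.38 ≈ 41

ΔY ≈ 41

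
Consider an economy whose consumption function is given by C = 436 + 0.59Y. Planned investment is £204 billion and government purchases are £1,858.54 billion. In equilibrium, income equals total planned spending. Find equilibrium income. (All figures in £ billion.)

Y = 6094

Y = C + I + G = 436 + 0.59Y + 204 + 1858.54
Y − 0.59Y = 2498.54
0.41Y = 2498.54, so Y = 2498.54/0.41 = 6094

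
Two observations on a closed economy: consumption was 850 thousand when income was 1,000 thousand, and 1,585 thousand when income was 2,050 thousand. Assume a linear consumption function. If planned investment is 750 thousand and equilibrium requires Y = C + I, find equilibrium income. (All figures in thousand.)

MPC = (1585 − 850)/(2050 − 1000) = 735/1050 = 0.7
a = 850 − 0.7(1000) = 150
Equilibrium: Y = 150 + 0.7Y + 750
0.3Y = 900, so Y = 900/0.3 = 3000

Y = 3000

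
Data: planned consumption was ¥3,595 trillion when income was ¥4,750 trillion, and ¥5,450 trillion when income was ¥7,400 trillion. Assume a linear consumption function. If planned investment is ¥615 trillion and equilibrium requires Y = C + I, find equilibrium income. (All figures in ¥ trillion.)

Y = 2950

MPC = (5450 − 3595)/(7400 − 4750) = 1855/2650 = 0.7
a = 3595 − 0.7(4750) = 270
Equilibrium: Y = 270 + 0.7Y + 615
0.3Y = 885, so Y = 885/0.3 = 2950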